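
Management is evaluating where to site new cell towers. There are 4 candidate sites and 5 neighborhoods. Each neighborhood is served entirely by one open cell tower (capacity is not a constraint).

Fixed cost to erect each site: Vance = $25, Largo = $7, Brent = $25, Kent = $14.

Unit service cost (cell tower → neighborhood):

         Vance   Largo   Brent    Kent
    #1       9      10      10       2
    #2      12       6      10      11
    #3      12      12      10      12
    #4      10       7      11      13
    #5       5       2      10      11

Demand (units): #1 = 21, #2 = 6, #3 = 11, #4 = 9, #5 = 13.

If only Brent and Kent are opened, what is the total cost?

Total cost: 480

Each neighborhood is assigned to its cheapest site among the open ones.
{Brent, Kent}: #1→Kent 2·21=42, #2→Brent 10·6=60, #3→Brent 10·11=110, #4→Brent 11·9=99, #5→Brent 10·13=130. Service 441; fixed 39; total 480.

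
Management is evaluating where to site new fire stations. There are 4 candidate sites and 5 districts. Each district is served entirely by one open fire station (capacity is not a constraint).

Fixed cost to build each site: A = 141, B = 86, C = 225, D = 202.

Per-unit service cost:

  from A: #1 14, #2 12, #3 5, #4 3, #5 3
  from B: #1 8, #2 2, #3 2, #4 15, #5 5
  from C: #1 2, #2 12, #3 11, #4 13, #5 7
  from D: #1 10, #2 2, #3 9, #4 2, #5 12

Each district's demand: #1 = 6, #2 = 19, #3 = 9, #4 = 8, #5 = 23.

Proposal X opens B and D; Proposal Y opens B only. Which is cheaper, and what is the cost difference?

Proposal X: {B, D}: #1→B 8·6=48, #2→B 2·19=38, #3→B 2·9=18, #4→D 2·8=16, #5→B 5·23=115. Service 235; fixed 288; total 523.
Proposal Y: {B}: #1→B 8·6=48, #2→B 2·19=38, #3→B 2·9=18, #4→B 15·8=120, #5→B 5·23=115. Service 339; fixed 86; total 425.
Difference: |523 − 425| = 98.

Proposal Y is cheaper by 98.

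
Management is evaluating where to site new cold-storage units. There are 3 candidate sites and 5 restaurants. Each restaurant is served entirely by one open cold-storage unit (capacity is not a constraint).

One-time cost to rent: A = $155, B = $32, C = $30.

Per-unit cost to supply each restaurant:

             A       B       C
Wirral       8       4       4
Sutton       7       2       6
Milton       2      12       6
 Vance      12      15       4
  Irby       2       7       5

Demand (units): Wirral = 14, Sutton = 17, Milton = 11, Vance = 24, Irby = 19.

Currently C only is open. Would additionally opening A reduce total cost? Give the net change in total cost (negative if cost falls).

Current service cost with {C}: 415.
Adding A: each restaurant re-picks its cheapest; new service cost 314, saving 101.
Extra fixed cost: 155. Net change = 155 − 101 = 54.
(Totals: 445 → 499.)

No — net change +54 (cost rises by 54).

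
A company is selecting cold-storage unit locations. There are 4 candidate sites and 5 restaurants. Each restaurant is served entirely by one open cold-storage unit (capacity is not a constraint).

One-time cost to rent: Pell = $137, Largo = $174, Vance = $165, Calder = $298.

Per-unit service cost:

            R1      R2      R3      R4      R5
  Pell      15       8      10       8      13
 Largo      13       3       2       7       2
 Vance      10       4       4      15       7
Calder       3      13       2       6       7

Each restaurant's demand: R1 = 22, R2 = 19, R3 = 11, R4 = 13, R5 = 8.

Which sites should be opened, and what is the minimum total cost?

For any fixed open set, each restaurant goes to its cheapest open site; total = fixed + service.
{Largo}: R1→Largo 13·22=286, R2→Largo 3·19=57, R3→Largo 2·11=22, R4→Largo 7·13=91, R5→Largo 2·8=16. Service 472; fixed 174; total 646.
{Largo, Calder}: service 239 + fixed 472 = 711
{Largo, Vance}: R1→Vance 10·22=220, R2→Largo 3·19=57, R3→Largo 2·11=22, R4→Largo 7·13=91, R5→Largo 2·8=16. Service 406; fixed 339; total 745.
{Pell, Largo, Vance, Calder}: R1→Calder 3·22=66, R2→Largo 3·19=57, R3→Largo 2·11=22, R4→Calder 6·13=78, R5→Largo 2·8=16. Service 239; fixed 774; total 1013.
No other subset beats 646.

Open Largo only; minimum total cost 646.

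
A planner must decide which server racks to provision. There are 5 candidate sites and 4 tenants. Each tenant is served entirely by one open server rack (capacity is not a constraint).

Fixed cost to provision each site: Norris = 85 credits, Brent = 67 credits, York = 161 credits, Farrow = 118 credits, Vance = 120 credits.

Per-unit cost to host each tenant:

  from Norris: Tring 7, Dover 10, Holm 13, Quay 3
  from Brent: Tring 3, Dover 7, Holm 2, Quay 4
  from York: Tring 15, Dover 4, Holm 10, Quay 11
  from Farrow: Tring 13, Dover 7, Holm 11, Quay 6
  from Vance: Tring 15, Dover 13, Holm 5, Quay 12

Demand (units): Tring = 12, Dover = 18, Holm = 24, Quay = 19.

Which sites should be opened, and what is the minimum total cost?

Open Brent only; minimum total cost 353.

For any fixed open set, each tenant goes to its cheapest open site; total = fixed + service.
{Brent}: Tring→Brent 3·12=36, Dover→Brent 7·18=126, Holm→Brent 2·24=48, Quay→Brent 4·19=76. Service 286; fixed 67; total 353.
{Norris, Brent}: service 267 + fixed 152 = 419
{Brent, York}: Tring→Brent 3·12=36, Dover→York 4·18=72, Holm→Brent 2·24=48, Quay→Brent 4·19=76. Service 232; fixed 228; total 460.
{Norris, Brent, York, Farrow, Vance}: service 213 + fixed 551 = 764
No other subset beats 353.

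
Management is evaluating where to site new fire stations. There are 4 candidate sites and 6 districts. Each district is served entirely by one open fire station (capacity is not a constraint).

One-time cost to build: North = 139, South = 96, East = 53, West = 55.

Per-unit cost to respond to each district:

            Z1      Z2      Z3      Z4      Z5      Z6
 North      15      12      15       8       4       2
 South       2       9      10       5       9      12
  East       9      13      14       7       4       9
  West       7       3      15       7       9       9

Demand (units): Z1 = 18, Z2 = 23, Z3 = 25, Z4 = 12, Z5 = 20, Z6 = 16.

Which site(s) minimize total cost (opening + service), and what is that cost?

Open North, South and West; minimum total cost 817.

For any fixed open set, each district goes to its cheapest open site; total = fixed + service.
{North, South, West}: Z1→South 2·18=36, Z2→West 3·23=69, Z3→South 10·25=250, Z4→South 5·12=60, Z5→North 4·20=80, Z6→North 2·16=32. Service 527; fixed 290; total 817.
{South, East, West}: service 639 + fixed 204 = 843
{North, South, East, West}: Z1→South 2·18=36, Z2→West 3·23=69, Z3→South 10·25=250, Z4→South 5·12=60, Z5→North 4·20=80, Z6→North 2·16=32. Service 527; fixed 343; total 870.
{East}: service 1119 + fixed 53 = 1172
No other subset beats 817.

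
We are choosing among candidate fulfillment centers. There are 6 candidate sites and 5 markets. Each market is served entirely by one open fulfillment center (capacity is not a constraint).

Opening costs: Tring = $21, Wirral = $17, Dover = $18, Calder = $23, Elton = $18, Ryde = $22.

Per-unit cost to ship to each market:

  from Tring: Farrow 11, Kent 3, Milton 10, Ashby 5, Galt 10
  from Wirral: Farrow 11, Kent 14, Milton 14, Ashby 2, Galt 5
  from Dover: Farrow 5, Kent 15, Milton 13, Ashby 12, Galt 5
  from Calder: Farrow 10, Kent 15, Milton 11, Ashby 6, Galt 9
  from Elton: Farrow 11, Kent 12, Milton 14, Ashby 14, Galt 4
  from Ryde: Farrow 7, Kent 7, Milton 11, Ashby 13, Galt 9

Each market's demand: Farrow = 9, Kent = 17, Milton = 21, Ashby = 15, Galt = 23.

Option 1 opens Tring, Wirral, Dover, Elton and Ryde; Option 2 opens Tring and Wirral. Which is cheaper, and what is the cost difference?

Option 1 is cheaper by 19.

Option 1: {Tring, Wirral, Dover, Elton, Ryde}: Farrow→Dover 5·9=45, Kent→Tring 3·17=51, Milton→Tring 10·21=210, Ashby→Wirral 2·15=30, Galt→Elton 4·23=92. Service 428; fixed 96; total 524.
Option 2: {Tring, Wirral}: Farrow→Tring 11·9=99, Kent→Tring 3·17=51, Milton→Tring 10·21=210, Ashby→Wirral 2·15=30, Galt→Wirral 5·23=115. Service 505; fixed 38; total 543.
Difference: |524 − 543| = 19.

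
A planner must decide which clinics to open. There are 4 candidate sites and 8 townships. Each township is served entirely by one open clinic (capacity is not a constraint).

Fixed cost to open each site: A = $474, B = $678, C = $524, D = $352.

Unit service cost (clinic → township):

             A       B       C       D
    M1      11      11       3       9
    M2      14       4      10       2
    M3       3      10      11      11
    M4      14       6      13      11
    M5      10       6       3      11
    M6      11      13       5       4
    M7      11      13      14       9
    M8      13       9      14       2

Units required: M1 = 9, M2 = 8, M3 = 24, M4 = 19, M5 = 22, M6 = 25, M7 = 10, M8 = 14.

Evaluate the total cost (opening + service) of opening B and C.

Total cost: 2062

Each township is assigned to its cheapest site among the open ones.
{B, C}: M1→C 3·9=27, M2→B 4·8=32, M3→B 10·24=240, M4→B 6·19=114, M5→C 3·22=66, M6→C 5·25=125, M7→B 13·10=130, M8→B 9·14=126. Service 860; fixed 1202; total 2062.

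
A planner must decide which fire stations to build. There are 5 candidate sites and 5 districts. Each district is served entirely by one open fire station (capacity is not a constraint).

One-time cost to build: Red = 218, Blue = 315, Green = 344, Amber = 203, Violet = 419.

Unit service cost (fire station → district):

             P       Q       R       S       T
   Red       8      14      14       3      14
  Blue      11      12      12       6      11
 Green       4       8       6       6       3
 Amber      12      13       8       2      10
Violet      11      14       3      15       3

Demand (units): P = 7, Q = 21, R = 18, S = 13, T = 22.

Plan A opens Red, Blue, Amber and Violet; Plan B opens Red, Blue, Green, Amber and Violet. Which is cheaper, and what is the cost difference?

Plan A: {Red, Blue, Amber, Violet}: P→Red 8·7=56, Q→Blue 12·21=252, R→Violet 3·18=54, S→Amber 2·13=26, T→Violet 3·22=66. Service 454; fixed 1155; total 1609.
Plan B: {Red, Blue, Green, Amber, Violet}: P→Green 4·7=28, Q→Green 8·21=168, R→Violet 3·18=54, S→Amber 2·13=26, T→Green 3·22=66. Service 342; fixed 1499; total 1841.
Difference: |1609 − 1841| = 232.

Plan A is cheaper by 232.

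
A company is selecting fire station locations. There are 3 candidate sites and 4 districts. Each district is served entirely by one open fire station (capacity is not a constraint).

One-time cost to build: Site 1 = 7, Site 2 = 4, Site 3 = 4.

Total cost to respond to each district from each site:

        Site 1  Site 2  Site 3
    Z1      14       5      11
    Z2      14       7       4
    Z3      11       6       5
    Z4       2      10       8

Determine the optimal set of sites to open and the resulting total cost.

Open Site 2 and Site 3; minimum total cost 30.

For any fixed open set, each district goes to its cheapest open site; total = fixed + service.
{Site 2, Site 3}: Z1→Site 2 5, Z2→Site 3 4, Z3→Site 3 5, Z4→Site 3 8. Service 22; fixed 8; total 30.
{Site 1, Site 2}: Z1→Site 2 5, Z2→Site 2 7, Z3→Site 2 6, Z4→Site 1 2. Service 20; fixed 11; total 31.
{Site 1, Site 2, Site 3}: service 16 + fixed 15 = 31
{Site 2}: service 28 + fixed 4 = 32
No other subset beats 30.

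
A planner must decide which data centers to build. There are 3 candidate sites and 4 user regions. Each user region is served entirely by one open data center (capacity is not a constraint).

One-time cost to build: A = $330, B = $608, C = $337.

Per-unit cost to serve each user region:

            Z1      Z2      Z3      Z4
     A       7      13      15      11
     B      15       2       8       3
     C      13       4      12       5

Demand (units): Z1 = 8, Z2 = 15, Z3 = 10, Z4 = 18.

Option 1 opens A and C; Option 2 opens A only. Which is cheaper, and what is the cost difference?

Option 2 is cheaper by 64.

Option 1: {A, C}: Z1→A 7·8=56, Z2→C 4·15=60, Z3→C 12·10=120, Z4→C 5·18=90. Service 326; fixed 667; total 993.
Option 2: {A}: Z1→A 7·8=56, Z2→A 13·15=195, Z3→A 15·10=150, Z4→A 11·18=198. Service 599; fixed 330; total 929.
Difference: |993 − 929| = 64.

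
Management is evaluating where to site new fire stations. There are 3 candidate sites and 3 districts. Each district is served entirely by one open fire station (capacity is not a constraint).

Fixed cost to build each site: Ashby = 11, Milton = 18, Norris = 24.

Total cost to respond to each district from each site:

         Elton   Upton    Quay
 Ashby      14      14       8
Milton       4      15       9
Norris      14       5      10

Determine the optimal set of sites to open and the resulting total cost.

Open Milton only; minimum total cost 46.

For any fixed open set, each district goes to its cheapest open site; total = fixed + service.
{Milton}: Elton→Milton 4, Upton→Milton 15, Quay→Milton 9. Service 28; fixed 18; total 46.
{Ashby}: service 36 + fixed 11 = 47
{Norris}: service 29 + fixed 24 = 53
{Ashby, Milton, Norris}: Elton→Milton 4, Upton→Norris 5, Quay→Ashby 8. Service 17; fixed 53; total 70.
No other subset beats 46.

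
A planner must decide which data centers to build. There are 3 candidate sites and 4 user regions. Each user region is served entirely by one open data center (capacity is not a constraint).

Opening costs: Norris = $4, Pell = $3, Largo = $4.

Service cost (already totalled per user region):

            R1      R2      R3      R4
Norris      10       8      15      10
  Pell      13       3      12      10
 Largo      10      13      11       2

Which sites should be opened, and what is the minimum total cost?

For any fixed open set, each user region goes to its cheapest open site; total = fixed + service.
{Pell, Largo}: R1→Largo 10, R2→Pell 3, R3→Largo 11, R4→Largo 2. Service 26; fixed 7; total 33.
{Norris, Pell, Largo}: service 26 + fixed 11 = 37
{Norris, Largo}: R1→Norris 10, R2→Norris 8, R3→Largo 11, R4→Largo 2. Service 31; fixed 8; total 39.
{Pell}: R1→Pell 13, R2→Pell 3, R3→Pell 12, R4→Pell 10. Service 38; fixed 3; total 41.
No other subset beats 33.

Open Pell and Largo; minimum total cost 33.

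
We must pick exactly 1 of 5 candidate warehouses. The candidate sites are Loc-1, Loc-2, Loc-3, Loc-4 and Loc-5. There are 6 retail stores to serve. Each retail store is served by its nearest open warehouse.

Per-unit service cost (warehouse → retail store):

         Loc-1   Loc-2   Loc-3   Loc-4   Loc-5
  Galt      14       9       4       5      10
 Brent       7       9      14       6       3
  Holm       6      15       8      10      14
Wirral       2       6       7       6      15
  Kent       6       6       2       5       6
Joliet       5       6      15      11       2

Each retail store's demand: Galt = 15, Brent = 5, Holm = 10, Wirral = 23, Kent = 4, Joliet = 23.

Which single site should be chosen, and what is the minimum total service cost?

Choose Loc-1 only; total service cost 490.

With exactly 1 open, each retail store uses its cheapest among the chosen.
{Loc-1}: Galt→Loc-1 14·15=210, Brent→Loc-1 7·5=35, Holm→Loc-1 6·10=60, Wirral→Loc-1 2·23=46, Kent→Loc-1 6·4=24, Joliet→Loc-1 5·23=115. Service cost 490.
{Loc-4}: service cost 616
{Loc-2}: service cost 630
Among all 5 size-1 choices, {Loc-1} is lowest.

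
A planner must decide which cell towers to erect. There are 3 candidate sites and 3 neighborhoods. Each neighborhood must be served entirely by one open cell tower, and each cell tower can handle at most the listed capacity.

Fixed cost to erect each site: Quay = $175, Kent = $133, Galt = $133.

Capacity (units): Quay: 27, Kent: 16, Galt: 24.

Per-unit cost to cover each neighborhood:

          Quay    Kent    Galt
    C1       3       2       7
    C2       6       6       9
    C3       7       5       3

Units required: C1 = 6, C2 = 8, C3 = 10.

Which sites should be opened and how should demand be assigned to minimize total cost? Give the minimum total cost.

Open {Galt}: C1→Galt 7·6=42, C2→Galt 9·8=72, C3→Galt 3·10=30.
Loads: Galt carries 24/24. Service 144; fixed 133; total 277.
Next best feasible plan costs 311.

Minimum total cost: 277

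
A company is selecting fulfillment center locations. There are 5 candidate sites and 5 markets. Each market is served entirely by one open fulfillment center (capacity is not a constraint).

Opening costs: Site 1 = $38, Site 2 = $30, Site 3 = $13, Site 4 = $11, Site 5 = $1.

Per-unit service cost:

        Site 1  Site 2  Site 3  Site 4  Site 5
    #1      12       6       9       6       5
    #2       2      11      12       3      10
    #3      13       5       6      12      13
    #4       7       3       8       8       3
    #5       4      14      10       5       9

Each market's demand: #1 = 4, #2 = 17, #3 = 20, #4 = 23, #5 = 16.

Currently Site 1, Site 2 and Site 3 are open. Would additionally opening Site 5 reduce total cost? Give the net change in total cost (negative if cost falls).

Current service cost with {Site 1, Site 2, Site 3}: 291.
Adding Site 5: each market re-picks its cheapest; new service cost 287, saving 4.
Extra fixed cost: 1. Net change = 1 − 4 = -3.
(Totals: 372 → 369.)

Yes — net change −3 (cost falls by 3).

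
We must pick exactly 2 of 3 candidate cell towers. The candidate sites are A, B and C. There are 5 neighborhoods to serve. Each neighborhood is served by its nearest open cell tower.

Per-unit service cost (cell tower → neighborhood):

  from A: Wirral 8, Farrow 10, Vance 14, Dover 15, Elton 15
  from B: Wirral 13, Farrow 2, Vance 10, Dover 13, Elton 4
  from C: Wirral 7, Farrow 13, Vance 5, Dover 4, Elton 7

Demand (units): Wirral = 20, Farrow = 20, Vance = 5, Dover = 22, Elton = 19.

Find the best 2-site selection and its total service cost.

With exactly 2 open, each neighborhood uses its cheapest among the chosen.
{B, C}: Wirral→C 7·20=140, Farrow→B 2·20=40, Vance→C 5·5=25, Dover→C 4·22=88, Elton→B 4·19=76. Service cost 369.
{A, C}: service cost 586
{A, B}: service cost 612
Among all 3 size-2 choices, {B, C} is lowest.

Choose B and C; total service cost 369.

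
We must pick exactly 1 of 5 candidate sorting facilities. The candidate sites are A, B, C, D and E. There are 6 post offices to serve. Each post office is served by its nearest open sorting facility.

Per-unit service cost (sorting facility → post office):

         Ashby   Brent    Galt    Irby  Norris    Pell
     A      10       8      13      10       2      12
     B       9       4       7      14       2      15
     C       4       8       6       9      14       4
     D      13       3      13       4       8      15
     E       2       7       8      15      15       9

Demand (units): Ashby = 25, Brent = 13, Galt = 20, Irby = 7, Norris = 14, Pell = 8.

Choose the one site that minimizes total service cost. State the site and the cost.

Choose C only; total service cost 615.

With exactly 1 open, each post office uses its cheapest among the chosen.
{C}: Ashby→C 4·25=100, Brent→C 8·13=104, Galt→C 6·20=120, Irby→C 9·7=63, Norris→C 14·14=196, Pell→C 4·8=32. Service cost 615.
{B}: service cost 663
{E}: service cost 688
Among all 5 size-1 choices, {C} is lowest.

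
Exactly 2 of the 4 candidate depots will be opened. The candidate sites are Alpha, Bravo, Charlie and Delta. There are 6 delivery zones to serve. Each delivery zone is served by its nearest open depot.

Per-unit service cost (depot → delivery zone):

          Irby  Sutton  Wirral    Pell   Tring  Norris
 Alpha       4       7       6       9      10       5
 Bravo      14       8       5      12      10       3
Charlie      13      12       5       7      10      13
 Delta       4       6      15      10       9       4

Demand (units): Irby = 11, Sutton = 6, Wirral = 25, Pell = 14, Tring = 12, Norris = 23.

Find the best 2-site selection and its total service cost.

With exactly 2 open, each delivery zone uses its cheapest among the chosen.
{Charlie, Delta}: Irby→Delta 4·11=44, Sutton→Delta 6·6=36, Wirral→Charlie 5·25=125, Pell→Charlie 7·14=98, Tring→Delta 9·12=108, Norris→Delta 4·23=92. Service cost 503.
{Bravo, Delta}: service cost 522
{Alpha, Bravo}: service cost 526
Among all 6 size-2 choices, {Charlie, Delta} is lowest.

Choose Charlie and Delta; total service cost 503.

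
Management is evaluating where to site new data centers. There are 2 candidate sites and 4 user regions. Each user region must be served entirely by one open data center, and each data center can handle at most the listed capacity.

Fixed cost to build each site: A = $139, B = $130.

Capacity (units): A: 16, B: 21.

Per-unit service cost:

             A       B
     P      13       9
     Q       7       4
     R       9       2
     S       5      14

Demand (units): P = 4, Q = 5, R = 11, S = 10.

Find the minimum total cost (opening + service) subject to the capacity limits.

Open {A, B}: P→B 9·4=36, Q→B 4·5=20, R→B 2·11=22, S→A 5·10=50.
Loads: A carries 10/16, B carries 20/21. Service 128; fixed 269; total 397.
Next best feasible plan costs 412.

Minimum total cost: 397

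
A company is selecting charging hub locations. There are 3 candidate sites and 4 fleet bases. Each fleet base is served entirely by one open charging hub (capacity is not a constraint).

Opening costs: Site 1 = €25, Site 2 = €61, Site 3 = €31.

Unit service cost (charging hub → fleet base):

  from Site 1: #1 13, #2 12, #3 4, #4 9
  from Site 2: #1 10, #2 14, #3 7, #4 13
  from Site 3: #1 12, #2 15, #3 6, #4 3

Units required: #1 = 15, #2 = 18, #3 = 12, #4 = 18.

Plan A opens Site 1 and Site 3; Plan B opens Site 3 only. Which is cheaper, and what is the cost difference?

Plan A: {Site 1, Site 3}: #1→Site 3 12·15=180, #2→Site 1 12·18=216, #3→Site 1 4·12=48, #4→Site 3 3·18=54. Service 498; fixed 56; total 554.
Plan B: {Site 3}: #1→Site 3 12·15=180, #2→Site 3 15·18=270, #3→Site 3 6·12=72, #4→Site 3 3·18=54. Service 576; fixed 31; total 607.
Difference: |554 − 607| = 53.

Plan A is cheaper by 53.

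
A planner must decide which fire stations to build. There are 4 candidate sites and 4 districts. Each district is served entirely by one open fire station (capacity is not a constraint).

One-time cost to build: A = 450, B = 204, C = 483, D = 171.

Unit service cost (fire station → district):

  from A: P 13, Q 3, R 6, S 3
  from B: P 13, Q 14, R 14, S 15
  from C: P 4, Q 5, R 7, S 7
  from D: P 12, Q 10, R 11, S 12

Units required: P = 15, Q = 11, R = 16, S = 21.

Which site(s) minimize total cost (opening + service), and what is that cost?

Open A only; minimum total cost 837.

For any fixed open set, each district goes to its cheapest open site; total = fixed + service.
{A}: P→A 13·15=195, Q→A 3·11=33, R→A 6·16=96, S→A 3·21=63. Service 387; fixed 450; total 837.
{C}: service 374 + fixed 483 = 857
{D}: P→D 12·15=180, Q→D 10·11=110, R→D 11·16=176, S→D 12·21=252. Service 718; fixed 171; total 889.
{A, B, C, D}: service 252 + fixed 1308 = 1560
(All 15 nonempty subsets were checked; A only is lowest.)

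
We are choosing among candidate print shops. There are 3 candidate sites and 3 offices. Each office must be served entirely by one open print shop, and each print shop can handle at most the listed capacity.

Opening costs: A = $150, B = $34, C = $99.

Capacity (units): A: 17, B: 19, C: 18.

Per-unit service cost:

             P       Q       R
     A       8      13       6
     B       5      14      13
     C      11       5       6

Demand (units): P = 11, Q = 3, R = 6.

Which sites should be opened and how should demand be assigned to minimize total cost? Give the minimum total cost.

Minimum total cost: 239

Open {B, C}: P→B 5·11=55, Q→C 5·3=15, R→C 6·6=36.
Loads: B carries 11/19, C carries 9/18. Service 106; fixed 133; total 239.
Next best feasible plan costs 266.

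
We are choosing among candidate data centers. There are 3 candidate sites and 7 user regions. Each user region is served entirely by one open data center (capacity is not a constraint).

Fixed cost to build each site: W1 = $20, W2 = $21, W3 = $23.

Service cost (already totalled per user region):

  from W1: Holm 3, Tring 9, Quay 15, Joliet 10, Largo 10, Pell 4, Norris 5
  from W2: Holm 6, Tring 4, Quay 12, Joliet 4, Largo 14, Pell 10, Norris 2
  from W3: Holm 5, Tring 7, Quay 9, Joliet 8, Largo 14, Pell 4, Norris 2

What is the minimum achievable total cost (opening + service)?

Minimum total cost: 72

For any fixed open set, each user region goes to its cheapest open site; total = fixed + service.
{W3}: Holm→W3 5, Tring→W3 7, Quay→W3 9, Joliet→W3 8, Largo→W3 14, Pell→W3 4, Norris→W3 2. Service 49; fixed 23; total 72.
{W2}: service 52 + fixed 21 = 73
{W1}: service 56 + fixed 20 = 76
{W1, W2, W3}: service 36 + fixed 64 = 100
(All 7 nonempty subsets were checked; W3 only is lowest.)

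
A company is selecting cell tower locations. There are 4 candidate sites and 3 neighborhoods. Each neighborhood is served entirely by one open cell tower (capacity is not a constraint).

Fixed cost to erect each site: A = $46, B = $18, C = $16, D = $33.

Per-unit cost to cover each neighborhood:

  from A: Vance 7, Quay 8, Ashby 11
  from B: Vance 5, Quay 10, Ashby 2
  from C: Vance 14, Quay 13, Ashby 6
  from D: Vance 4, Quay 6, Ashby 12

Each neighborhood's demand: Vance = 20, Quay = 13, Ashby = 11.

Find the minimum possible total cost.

Minimum total cost: 231

For any fixed open set, each neighborhood goes to its cheapest open site; total = fixed + service.
{B, D}: Vance→D 4·20=80, Quay→D 6·13=78, Ashby→B 2·11=22. Service 180; fixed 51; total 231.
{B, C, D}: service 180 + fixed 67 = 247
{B}: service 252 + fixed 18 = 270
{A, B, C, D}: Vance→D 4·20=80, Quay→D 6·13=78, Ashby→B 2·11=22. Service 180; fixed 113; total 293.
(All 15 nonempty subsets were checked; B and D is lowest.)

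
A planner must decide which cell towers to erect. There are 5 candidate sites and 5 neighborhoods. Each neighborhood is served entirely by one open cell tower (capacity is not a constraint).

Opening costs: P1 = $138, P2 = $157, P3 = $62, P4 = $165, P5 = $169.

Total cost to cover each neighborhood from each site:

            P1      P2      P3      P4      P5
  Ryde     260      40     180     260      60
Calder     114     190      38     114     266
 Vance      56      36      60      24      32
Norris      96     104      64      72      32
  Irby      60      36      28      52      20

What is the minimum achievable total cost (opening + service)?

For any fixed open set, each neighborhood goes to its cheapest open site; total = fixed + service.
{P3, P5}: Ryde→P5 60, Calder→P3 38, Vance→P5 32, Norris→P5 32, Irby→P5 20. Service 182; fixed 231; total 413.
{P2, P3}: Ryde→P2 40, Calder→P3 38, Vance→P2 36, Norris→P3 64, Irby→P3 28. Service 206; fixed 219; total 425.
{P3}: Ryde→P3 180, Calder→P3 38, Vance→P3 60, Norris→P3 64, Irby→P3 28. Service 370; fixed 62; total 432.
{P1, P2, P3, P4, P5}: Ryde→P2 40, Calder→P3 38, Vance→P4 24, Norris→P5 32, Irby→P5 20. Service 154; fixed 691; total 845.
No other subset beats 413.

Minimum total cost: 413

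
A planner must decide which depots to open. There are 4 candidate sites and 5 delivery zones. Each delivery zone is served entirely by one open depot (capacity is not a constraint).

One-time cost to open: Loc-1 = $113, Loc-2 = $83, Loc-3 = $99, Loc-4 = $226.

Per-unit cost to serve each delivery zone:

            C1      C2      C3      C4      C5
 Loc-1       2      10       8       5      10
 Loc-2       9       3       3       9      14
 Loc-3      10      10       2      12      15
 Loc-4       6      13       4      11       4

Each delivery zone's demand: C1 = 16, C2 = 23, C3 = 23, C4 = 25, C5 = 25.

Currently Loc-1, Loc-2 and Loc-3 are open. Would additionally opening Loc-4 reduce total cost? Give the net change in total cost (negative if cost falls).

Current service cost with {Loc-1, Loc-2, Loc-3}: 522.
Adding Loc-4: each delivery zone re-picks its cheapest; new service cost 372, saving 150.
Extra fixed cost: 226. Net change = 226 − 150 = 76.
(Totals: 817 → 893.)

No — net change +76 (cost rises by 76).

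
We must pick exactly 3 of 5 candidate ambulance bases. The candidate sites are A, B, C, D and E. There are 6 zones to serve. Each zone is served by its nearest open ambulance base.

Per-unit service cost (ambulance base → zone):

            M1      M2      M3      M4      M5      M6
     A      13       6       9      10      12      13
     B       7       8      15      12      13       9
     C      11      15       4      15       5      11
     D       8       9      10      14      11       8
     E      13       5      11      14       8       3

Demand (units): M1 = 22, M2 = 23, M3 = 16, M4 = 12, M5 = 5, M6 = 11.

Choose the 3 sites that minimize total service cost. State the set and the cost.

With exactly 3 open, each zone uses its cheapest among the chosen.
{B, C, E}: M1→B 7·22=154, M2→E 5·23=115, M3→C 4·16=64, M4→B 12·12=144, M5→C 5·5=25, M6→E 3·11=33. Service cost 535.
{C, D, E}: service cost 581
{A, C, E}: service cost 599
Among all 10 size-3 choices, {B, C, E} is lowest.

Choose B, C and E; total service cost 535.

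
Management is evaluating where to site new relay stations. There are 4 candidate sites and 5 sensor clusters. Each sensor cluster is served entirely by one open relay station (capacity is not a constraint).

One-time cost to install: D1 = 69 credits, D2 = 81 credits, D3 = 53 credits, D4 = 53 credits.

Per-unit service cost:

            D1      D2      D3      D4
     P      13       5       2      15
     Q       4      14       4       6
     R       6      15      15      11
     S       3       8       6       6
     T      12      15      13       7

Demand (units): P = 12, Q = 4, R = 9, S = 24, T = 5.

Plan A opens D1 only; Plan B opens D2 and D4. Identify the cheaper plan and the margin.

Plan A: {D1}: P→D1 13·12=156, Q→D1 4·4=16, R→D1 6·9=54, S→D1 3·24=72, T→D1 12·5=60. Service 358; fixed 69; total 427.
Plan B: {D2, D4}: P→D2 5·12=60, Q→D4 6·4=24, R→D4 11·9=99, S→D4 6·24=144, T→D4 7·5=35. Service 362; fixed 134; total 496.
Difference: |427 − 496| = 69.

Plan A is cheaper by 69.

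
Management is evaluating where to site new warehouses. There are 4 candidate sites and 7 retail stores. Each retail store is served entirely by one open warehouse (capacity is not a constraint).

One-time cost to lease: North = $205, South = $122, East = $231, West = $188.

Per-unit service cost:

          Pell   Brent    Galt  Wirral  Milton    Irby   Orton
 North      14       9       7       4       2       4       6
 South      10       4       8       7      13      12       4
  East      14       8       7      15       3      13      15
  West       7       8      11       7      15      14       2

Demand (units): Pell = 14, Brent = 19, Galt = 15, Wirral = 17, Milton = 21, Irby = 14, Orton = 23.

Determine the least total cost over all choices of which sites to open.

Minimum total cost: 906

For any fixed open set, each retail store goes to its cheapest open site; total = fixed + service.
{North, South}: Pell→South 10·14=140, Brent→South 4·19=76, Galt→North 7·15=105, Wirral→North 4·17=68, Milton→North 2·21=42, Irby→North 4·14=56, Orton→South 4·23=92. Service 579; fixed 327; total 906.
{North, West}: Pell→West 7·14=98, Brent→West 8·19=152, Galt→North 7·15=105, Wirral→North 4·17=68, Milton→North 2·21=42, Irby→North 4·14=56, Orton→West 2·23=46. Service 567; fixed 393; total 960.
{North}: Pell→North 14·14=196, Brent→North 9·19=171, Galt→North 7·15=105, Wirral→North 4·17=68, Milton→North 2·21=42, Irby→North 4·14=56, Orton→North 6·23=138. Service 776; fixed 205; total 981.
{North, South, East, West}: service 491 + fixed 746 = 1237
No other subset beats 906.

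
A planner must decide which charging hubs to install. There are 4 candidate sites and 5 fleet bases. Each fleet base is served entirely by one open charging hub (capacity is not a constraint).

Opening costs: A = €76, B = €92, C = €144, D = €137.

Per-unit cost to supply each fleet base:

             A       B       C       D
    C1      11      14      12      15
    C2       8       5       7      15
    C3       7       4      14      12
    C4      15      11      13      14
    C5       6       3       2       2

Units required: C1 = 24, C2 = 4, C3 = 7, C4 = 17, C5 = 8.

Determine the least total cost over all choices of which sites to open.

Minimum total cost: 687

For any fixed open set, each fleet base goes to its cheapest open site; total = fixed + service.
{B}: C1→B 14·24=336, C2→B 5·4=20, C3→B 4·7=28, C4→B 11·17=187, C5→B 3·8=24. Service 595; fixed 92; total 687.
{A, B}: C1→A 11·24=264, C2→B 5·4=20, C3→B 4·7=28, C4→B 11·17=187, C5→B 3·8=24. Service 523; fixed 168; total 691.
{A}: service 648 + fixed 76 = 724
{A, B, C, D}: service 515 + fixed 449 = 964
No other subset beats 687.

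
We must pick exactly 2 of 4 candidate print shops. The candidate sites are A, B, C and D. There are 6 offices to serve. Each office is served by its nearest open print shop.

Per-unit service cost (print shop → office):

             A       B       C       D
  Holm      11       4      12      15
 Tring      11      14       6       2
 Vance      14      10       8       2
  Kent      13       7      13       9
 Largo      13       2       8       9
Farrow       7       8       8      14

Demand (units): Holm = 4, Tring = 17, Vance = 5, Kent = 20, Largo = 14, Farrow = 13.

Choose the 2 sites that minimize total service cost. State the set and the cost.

Choose B and D; total service cost 332.

With exactly 2 open, each office uses its cheapest among the chosen.
{B, D}: Holm→B 4·4=16, Tring→D 2·17=34, Vance→D 2·5=10, Kent→B 7·20=140, Largo→B 2·14=28, Farrow→B 8·13=104. Service cost 332.
{B, C}: service cost 430
{A, D}: service cost 485
Among all 6 size-2 choices, {B, D} is lowest.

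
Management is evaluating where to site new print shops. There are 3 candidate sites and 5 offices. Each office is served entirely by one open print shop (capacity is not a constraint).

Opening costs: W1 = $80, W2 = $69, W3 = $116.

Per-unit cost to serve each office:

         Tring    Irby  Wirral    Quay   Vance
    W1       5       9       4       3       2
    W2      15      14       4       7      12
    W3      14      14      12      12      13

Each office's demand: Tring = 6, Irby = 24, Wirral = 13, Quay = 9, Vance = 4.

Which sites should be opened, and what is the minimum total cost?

For any fixed open set, each office goes to its cheapest open site; total = fixed + service.
{W1}: Tring→W1 5·6=30, Irby→W1 9·24=216, Wirral→W1 4·13=52, Quay→W1 3·9=27, Vance→W1 2·4=8. Service 333; fixed 80; total 413.
{W1, W2}: Tring→W1 5·6=30, Irby→W1 9·24=216, Wirral→W1 4·13=52, Quay→W1 3·9=27, Vance→W1 2·4=8. Service 333; fixed 149; total 482.
{W1, W3}: service 333 + fixed 196 = 529
{W1, W2, W3}: service 333 + fixed 265 = 598
(All 7 nonempty subsets were checked; W1 only is lowest.)

Open W1 only; minimum total cost 413.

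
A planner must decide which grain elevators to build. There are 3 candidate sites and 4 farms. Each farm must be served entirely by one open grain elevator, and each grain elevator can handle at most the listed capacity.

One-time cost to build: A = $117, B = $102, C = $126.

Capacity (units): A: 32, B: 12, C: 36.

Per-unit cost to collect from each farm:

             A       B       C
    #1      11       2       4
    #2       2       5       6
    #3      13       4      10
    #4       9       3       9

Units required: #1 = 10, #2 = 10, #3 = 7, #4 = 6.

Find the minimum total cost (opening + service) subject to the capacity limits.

Minimum total cost: 350

Open {C}: #1→C 4·10=40, #2→C 6·10=60, #3→C 10·7=70, #4→C 9·6=54.
Loads: C carries 33/36. Service 224; fixed 126; total 350.
Next best feasible plan costs 404.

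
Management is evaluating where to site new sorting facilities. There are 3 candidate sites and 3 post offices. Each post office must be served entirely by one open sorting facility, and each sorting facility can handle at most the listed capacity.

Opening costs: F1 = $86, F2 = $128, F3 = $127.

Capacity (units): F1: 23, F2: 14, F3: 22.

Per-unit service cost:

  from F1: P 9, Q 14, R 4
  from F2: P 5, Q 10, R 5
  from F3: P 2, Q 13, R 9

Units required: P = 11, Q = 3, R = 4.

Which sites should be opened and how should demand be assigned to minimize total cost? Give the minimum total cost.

Minimum total cost: 224

Open {F3}: P→F3 2·11=22, Q→F3 13·3=39, R→F3 9·4=36.
Loads: F3 carries 18/22. Service 97; fixed 127; total 224.
Next best feasible plan costs 243.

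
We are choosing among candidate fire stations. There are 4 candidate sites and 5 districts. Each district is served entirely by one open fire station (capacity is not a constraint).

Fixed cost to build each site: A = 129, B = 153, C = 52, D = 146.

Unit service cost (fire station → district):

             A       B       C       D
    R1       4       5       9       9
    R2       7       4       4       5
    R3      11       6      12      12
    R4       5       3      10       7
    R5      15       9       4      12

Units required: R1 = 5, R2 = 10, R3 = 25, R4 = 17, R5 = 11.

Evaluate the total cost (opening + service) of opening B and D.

Total cost: 664

Each district is assigned to its cheapest site among the open ones.
{B, D}: R1→B 5·5=25, R2→B 4·10=40, R3→B 6·25=150, R4→B 3·17=51, R5→B 9·11=99. Service 365; fixed 299; total 664.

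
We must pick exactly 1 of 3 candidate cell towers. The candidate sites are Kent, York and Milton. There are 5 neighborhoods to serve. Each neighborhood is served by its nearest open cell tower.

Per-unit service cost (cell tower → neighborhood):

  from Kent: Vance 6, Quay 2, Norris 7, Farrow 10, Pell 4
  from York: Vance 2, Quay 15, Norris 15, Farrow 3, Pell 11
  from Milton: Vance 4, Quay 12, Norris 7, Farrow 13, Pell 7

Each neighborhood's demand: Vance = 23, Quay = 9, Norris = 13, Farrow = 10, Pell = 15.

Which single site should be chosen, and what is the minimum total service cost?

Choose Kent only; total service cost 407.

With exactly 1 open, each neighborhood uses its cheapest among the chosen.
{Kent}: Vance→Kent 6·23=138, Quay→Kent 2·9=18, Norris→Kent 7·13=91, Farrow→Kent 10·10=100, Pell→Kent 4·15=60. Service cost 407.
{Milton}: service cost 526
{York}: service cost 571
Among all 3 size-1 choices, {Kent} is lowest.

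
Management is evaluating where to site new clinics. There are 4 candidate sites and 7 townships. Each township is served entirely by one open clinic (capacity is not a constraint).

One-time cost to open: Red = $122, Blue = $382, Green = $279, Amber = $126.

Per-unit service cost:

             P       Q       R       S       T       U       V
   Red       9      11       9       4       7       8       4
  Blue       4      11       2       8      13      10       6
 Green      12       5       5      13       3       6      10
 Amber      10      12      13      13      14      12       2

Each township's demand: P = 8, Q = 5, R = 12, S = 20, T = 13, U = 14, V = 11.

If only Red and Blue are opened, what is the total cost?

Total cost: 942

Each township is assigned to its cheapest site among the open ones.
{Red, Blue}: P→Blue 4·8=32, Q→Red 11·5=55, R→Blue 2·12=24, S→Red 4·20=80, T→Red 7·13=91, U→Red 8·14=112, V→Red 4·11=44. Service 438; fixed 504; total 942.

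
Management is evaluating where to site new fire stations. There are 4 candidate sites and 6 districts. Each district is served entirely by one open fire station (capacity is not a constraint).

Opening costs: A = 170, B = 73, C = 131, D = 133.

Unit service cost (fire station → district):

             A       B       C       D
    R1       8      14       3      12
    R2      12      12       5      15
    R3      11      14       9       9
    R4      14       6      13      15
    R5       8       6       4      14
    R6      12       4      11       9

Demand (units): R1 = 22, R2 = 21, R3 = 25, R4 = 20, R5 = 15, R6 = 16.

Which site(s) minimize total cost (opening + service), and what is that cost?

Open B and C; minimum total cost 844.

For any fixed open set, each district goes to its cheapest open site; total = fixed + service.
{B, C}: R1→C 3·22=66, R2→C 5·21=105, R3→C 9·25=225, R4→B 6·20=120, R5→C 4·15=60, R6→B 4·16=64. Service 640; fixed 204; total 844.
{B, C, D}: service 640 + fixed 337 = 977
{A, B, C}: service 640 + fixed 374 = 1014
{A, B, C, D}: R1→C 3·22=66, R2→C 5·21=105, R3→C 9·25=225, R4→B 6·20=120, R5→C 4·15=60, R6→B 4·16=64. Service 640; fixed 507; total 1147.
(All 15 nonempty subsets were checked; B and C is lowest.)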